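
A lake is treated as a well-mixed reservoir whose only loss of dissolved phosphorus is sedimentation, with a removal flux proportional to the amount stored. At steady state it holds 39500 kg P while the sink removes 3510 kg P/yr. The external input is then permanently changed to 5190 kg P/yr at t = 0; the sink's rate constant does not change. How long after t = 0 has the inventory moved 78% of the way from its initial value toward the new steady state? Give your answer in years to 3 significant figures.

17.0 yr

τ = M₀/F₀ = 39500/3510 = 11.25 yr.
The remaining gap fraction is e^(−t/τ); 78% covered ⇒ e^(−t/τ) = 0.220.
t = −τ ln(0.220) = 11.25 × 1.514 = 17.04 yr.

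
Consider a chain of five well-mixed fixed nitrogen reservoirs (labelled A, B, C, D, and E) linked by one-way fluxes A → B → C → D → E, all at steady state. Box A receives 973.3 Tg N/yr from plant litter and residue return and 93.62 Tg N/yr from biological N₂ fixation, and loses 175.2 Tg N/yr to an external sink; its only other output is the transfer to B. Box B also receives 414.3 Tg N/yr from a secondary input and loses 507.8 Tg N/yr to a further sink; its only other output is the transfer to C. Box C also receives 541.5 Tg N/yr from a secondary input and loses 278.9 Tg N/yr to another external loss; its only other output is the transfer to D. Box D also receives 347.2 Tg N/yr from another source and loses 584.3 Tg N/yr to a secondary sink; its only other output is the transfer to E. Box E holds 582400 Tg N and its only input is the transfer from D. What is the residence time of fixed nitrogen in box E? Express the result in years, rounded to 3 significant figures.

Box A: F(A→B) = (973.3 + 93.62) − 175.2 = 891.72 Tg N/yr.
Box B: F(B→C) = (891.72 + 414.3) − 507.8 = 798.22 Tg N/yr.
Box C: F(C→D) = (798.22 + 541.5) − 278.9 = 1060.8 Tg N/yr.
Box D: F(D→E) = (1060.8 + 347.2) − 584.3 = 823.72 Tg N/yr.
Box E throughput = its input = 823.72 Tg N/yr; τ = 582400 / 823.72 = 707.0 yr.

707 yr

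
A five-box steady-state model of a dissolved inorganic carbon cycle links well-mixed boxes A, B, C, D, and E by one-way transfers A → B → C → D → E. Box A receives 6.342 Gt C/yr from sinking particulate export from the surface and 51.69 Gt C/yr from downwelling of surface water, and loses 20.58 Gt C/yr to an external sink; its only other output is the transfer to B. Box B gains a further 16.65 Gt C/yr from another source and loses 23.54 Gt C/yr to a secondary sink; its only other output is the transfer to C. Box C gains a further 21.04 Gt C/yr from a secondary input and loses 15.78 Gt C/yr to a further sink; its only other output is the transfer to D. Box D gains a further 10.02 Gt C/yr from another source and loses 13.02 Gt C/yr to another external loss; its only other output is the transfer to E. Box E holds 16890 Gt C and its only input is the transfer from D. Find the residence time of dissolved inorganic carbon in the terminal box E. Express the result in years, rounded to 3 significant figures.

Box A: F(A→B) = (6.342 + 51.69) − 20.58 = 37.452 Gt C/yr.
Box B: F(B→C) = (37.452 + 16.65) − 23.54 = 30.562 Gt C/yr.
Box C: F(C→D) = (30.562 + 21.04) − 15.78 = 35.822 Gt C/yr.
Box D: F(D→E) = (35.822 + 10.02) − 13.02 = 32.822 Gt C/yr.
Box E throughput = its input = 32.822 Gt C/yr; τ = 16890 / 32.822 = 514.6 yr.

515 yr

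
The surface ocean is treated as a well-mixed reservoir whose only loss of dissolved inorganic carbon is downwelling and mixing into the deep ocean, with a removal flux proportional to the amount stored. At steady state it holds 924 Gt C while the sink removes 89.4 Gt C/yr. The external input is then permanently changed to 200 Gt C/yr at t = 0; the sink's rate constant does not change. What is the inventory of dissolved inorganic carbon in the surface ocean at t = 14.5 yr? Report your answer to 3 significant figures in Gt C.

1790 Gt C

τ = M₀/F₀ = 924/89.4 = 10.34 yr; rate constant k = 1/τ.
New steady state M_∞ = F₁/k = F₁·τ = 200 × 10.34 = 2067.1 Gt C.
M(t) = M_∞ + (M₀ − M_∞)·e^(−t/τ); t/τ = 14.5/10.34 = 1.403, so e^(−t/τ) = 0.2459.
M(t) = 2067.1 − 1143 × 0.2459 = 1786.0 Gt C.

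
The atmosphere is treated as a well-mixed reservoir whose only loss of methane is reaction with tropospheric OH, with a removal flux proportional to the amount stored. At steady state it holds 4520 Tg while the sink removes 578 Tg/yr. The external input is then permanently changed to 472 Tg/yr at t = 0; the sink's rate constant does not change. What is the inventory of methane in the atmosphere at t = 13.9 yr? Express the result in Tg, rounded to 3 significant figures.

3830 Tg

Residence time τ = M₀/F₀ = 7.820 yr. The eventual steady state is M_∞ = M₀·(F₁/F₀) = 4520 × 472/578 = 3691.1 Tg.
The anomaly ΔM(t) = M(t) − M_∞ decays as ΔM₀·e^(−t/τ) with ΔM₀ = 4520 − 3691.1 = 828.9 Tg.
At t = 13.9 yr, e^(−t/τ) = e^(−1.777) = 0.1691, so ΔM = 140.1 Tg and M = 3691.1 + 140.1 = 3831.2 Tg.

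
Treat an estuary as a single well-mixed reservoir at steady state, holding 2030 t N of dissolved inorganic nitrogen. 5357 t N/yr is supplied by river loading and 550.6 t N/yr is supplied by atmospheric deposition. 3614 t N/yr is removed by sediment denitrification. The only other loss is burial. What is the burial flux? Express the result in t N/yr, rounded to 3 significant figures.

At steady state ΣF_in = ΣF_out.
ΣF_in = 5357 + 550.6 = 5907.6 t N/yr.
Burial flux = ΣF_in − (3614) = 5907.6 − 3614 = 2294 t N/yr.

2290 t N/yr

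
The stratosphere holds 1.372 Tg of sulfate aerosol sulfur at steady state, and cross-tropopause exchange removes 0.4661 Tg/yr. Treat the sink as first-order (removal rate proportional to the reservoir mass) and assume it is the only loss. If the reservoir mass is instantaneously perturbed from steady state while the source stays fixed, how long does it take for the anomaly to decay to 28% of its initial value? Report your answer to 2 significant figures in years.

For a linear reservoir the anomaly decays as exp(−t/τ) with τ = M/F = 1.372/0.4661 = 2.944 yr.
exp(−t/τ) = 0.28 ⇒ t = −τ ln(0.28) = 2.944 × 1.273 = 3.747 yr.

3.7 yr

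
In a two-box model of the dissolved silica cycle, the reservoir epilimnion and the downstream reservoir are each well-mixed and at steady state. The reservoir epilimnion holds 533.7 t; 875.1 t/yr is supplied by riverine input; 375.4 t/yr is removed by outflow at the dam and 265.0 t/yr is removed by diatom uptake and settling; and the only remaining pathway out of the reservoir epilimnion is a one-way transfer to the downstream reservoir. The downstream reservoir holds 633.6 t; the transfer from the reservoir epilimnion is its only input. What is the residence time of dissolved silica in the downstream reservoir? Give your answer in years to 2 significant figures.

Balance the reservoir epilimnion: ΣF_in = 875.10 t/yr.
Transfer to the downstream reservoir = ΣF_in − (375.4 + 265.0) = 234.70 t/yr.
At steady state the output of the downstream reservoir equals its input, 234.70 t/yr.
τ = M / F = 633.6 / 234.70 = 2.700 yr.

2.7 yr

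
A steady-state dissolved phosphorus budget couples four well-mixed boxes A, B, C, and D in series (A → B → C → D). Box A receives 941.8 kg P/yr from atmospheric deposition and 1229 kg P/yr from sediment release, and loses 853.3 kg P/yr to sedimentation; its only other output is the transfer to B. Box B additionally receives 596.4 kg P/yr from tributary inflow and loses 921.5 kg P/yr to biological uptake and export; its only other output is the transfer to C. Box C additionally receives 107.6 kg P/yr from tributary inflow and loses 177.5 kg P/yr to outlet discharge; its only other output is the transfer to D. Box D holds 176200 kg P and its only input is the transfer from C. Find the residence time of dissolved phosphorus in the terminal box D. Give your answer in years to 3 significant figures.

Box A: F(A→B) = (941.8 + 1229) − 853.3 = 1317.5 kg P/yr.
Box B: F(B→C) = (1317.5 + 596.4) − 921.5 = 992.40 kg P/yr.
Box C: F(C→D) = (992.40 + 107.6) − 177.5 = 922.50 kg P/yr.
Box D throughput = its input = 922.50 kg P/yr; τ = 176200 / 922.50 = 191.0 yr.

191 yr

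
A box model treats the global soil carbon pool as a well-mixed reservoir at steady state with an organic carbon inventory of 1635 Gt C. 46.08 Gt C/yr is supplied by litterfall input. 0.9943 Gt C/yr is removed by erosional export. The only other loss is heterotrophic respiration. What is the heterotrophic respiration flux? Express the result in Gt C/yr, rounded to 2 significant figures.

At steady state ΣF_in = ΣF_out.
ΣF_in = 46.080 Gt C/yr.
Heterotrophic respiration flux = ΣF_in − (0.9943) = 46.080 − 0.9943 = 45.09 Gt C/yr.

45 Gt C/yr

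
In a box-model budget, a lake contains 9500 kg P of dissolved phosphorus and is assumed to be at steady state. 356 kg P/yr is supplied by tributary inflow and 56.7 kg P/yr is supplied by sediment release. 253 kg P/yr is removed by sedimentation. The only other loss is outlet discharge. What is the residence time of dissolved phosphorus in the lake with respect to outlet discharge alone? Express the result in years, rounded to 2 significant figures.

At steady state ΣF_in = ΣF_out.
ΣF_in = 356 + 56.7 = 412.70 kg P/yr.
Outlet discharge flux = ΣF_in − (253) = 412.70 − 253.0 = 159.7 kg P/yr.
τ = M / F = 9500 / 159.7 = 59.49 yr.

59 yr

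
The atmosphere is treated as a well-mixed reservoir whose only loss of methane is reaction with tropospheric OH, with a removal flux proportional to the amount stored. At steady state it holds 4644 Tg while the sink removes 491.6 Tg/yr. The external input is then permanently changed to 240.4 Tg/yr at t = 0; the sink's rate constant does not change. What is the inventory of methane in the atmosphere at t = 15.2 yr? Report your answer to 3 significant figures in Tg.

Residence time τ = M₀/F₀ = 9.447 yr. The eventual steady state is M_∞ = M₀·(F₁/F₀) = 4644 × 240.4/491.6 = 2271.0 Tg.
The anomaly ΔM(t) = M(t) − M_∞ decays as ΔM₀·e^(−t/τ) with ΔM₀ = 4644 − 2271.0 = 2373 Tg.
At t = 15.2 yr, e^(−t/τ) = e^(−1.609) = 0.2001, so ΔM = 474.8 Tg and M = 2271.0 + 474.8 = 2745.8 Tg.

2750 Tg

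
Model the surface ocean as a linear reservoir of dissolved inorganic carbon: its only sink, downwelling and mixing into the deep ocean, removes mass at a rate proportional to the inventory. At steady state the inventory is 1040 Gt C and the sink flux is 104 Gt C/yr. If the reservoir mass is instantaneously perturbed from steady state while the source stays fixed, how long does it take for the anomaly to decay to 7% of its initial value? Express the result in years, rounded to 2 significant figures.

For a linear reservoir the anomaly decays as exp(−t/τ) with τ = M/F = 1040/104 = 10.00 yr.
exp(−t/τ) = 0.07 ⇒ t = −τ ln(0.07) = 10.00 × 2.659 = 26.59 yr.

27 yr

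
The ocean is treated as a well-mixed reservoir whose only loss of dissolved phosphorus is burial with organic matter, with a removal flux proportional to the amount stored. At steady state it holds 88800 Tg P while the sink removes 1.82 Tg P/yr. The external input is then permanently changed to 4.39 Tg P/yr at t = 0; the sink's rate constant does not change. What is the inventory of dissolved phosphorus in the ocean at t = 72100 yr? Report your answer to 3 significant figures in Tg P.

186000 Tg P

The sink rate constant is k = F₀/M₀ = 1.82/88800 = 2.050×10^-5 yr⁻¹.
Solving dM/dt = F₁ − kM with M(0) = M₀ gives M(t) = F₁/k + (M₀ − F₁/k)·e^(−kt).
F₁/k = 4.39/2.050×10^-5 = 214190 Tg P; kt = 2.050×10^-5 × 72100 = 1.478, e^(−kt) = 0.2282.
M(72100) = 214190 + (88800 − 214190) × 0.2282 = 214190 − 28610 = 185580 Tg P.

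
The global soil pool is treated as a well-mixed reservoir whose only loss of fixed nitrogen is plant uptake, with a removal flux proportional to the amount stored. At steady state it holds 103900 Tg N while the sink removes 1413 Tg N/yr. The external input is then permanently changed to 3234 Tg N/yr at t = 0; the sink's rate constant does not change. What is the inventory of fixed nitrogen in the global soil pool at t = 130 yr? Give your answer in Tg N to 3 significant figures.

Residence time τ = M₀/F₀ = 73.53 yr. The eventual steady state is M_∞ = M₀·(F₁/F₀) = 103900 × 3234/1413 = 237800 Tg N.
The anomaly ΔM(t) = M(t) − M_∞ decays as ΔM₀·e^(−t/τ) with ΔM₀ = 103900 − 237800 = −133900 Tg N.
At t = 130 yr, e^(−t/τ) = e^(−1.768) = 0.1707, so ΔM = −22850 Tg N and M = 237800 − 22850 = 214950 Tg N.

215000 Tg N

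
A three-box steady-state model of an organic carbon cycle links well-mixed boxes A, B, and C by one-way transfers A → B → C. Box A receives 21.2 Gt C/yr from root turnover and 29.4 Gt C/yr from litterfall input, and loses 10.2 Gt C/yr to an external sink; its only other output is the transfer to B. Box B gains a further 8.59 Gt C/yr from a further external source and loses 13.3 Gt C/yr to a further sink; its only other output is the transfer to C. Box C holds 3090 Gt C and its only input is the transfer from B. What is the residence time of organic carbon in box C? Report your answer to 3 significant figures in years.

86.6 yr

Box A: F(A→B) = (21.2 + 29.4) − 10.2 = 40.400 Gt C/yr.
Box B: F(B→C) = (40.400 + 8.59) − 13.3 = 35.690 Gt C/yr.
Box C throughput = its input = 35.690 Gt C/yr; τ = 3090 / 35.690 = 86.58 yr.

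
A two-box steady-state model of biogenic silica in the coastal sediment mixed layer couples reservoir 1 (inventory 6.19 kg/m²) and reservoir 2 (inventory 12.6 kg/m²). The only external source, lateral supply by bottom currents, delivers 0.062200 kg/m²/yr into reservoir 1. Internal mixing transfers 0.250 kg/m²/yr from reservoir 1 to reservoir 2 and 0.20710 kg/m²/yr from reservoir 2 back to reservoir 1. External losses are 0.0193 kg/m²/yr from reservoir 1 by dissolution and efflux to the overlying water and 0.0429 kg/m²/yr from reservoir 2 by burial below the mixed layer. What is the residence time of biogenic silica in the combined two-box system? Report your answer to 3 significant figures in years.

302 yr

For the system as a whole, the A↔B exchange is internal and contributes nothing to the throughput; only the external sinks remove mass.
M_total = 6.19 + 12.6 = 18.790 kg/m².
ΣF_external_out = 0.0193 + 0.0429 = 0.062200 kg/m²/yr.
τ = M_total / ΣF_ext = 18.790 / 0.062200 = 302.1 yr.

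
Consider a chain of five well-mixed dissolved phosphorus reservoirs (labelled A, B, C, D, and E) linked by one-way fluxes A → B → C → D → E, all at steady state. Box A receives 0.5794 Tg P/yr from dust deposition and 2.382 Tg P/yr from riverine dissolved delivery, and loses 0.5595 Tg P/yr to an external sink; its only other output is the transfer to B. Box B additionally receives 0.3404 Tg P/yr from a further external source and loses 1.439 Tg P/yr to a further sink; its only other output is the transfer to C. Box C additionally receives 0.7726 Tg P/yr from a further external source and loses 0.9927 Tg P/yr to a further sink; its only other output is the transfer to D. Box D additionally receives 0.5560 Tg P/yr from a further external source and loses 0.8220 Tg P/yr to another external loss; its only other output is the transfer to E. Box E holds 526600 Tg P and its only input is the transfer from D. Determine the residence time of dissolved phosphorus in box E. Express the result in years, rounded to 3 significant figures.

644000 yr

Box A: F(A→B) = (0.5794 + 2.382) − 0.5595 = 2.4019 Tg P/yr.
Box B: F(B→C) = (2.4019 + 0.3404) − 1.439 = 1.3033 Tg P/yr.
Box C: F(C→D) = (1.3033 + 0.7726) − 0.9927 = 1.0832 Tg P/yr.
Box D: F(D→E) = (1.0832 + 0.5560) − 0.8220 = 0.81720 Tg P/yr.
Box E throughput = its input = 0.81720 Tg P/yr; τ = 526600 / 0.81720 = 644400 yr.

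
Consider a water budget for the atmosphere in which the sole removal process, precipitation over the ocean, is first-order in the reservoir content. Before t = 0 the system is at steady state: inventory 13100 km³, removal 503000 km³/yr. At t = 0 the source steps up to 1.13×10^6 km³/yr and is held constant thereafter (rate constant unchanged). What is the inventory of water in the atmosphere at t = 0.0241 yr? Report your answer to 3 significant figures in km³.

23000 km³

The sink rate constant is k = F₀/M₀ = 503000/13100 = 38.40 yr⁻¹.
Solving dM/dt = F₁ − kM with M(0) = M₀ gives M(t) = F₁/k + (M₀ − F₁/k)·e^(−kt).
F₁/k = 1.13×10^6/38.40 = 29429 km³; kt = 38.40 × 0.0241 = 0.9254, e^(−kt) = 0.3964.
M(0.0241) = 29429 + (13100 − 29429) × 0.3964 = 29429 − 6473 = 22957 km³.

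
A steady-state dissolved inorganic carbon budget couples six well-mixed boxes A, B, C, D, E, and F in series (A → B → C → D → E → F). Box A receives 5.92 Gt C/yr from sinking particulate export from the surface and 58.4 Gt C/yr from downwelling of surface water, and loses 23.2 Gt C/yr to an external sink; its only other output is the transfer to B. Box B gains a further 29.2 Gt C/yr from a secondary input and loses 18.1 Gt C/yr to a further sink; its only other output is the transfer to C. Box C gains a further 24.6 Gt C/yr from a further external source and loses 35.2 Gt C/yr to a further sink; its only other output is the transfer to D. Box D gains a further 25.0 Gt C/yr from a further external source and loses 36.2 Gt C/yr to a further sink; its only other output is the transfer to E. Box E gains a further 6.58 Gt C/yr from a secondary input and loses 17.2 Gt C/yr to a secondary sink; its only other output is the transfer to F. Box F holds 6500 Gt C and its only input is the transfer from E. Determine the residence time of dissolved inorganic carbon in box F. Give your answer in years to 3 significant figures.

328 yr

Box A: F(A→B) = (5.92 + 58.4) − 23.2 = 41.120 Gt C/yr.
Box B: F(B→C) = (41.120 + 29.2) − 18.1 = 52.220 Gt C/yr.
Box C: F(C→D) = (52.220 + 24.6) − 35.2 = 41.620 Gt C/yr.
Box D: F(D→E) = (41.620 + 25.0) − 36.2 = 30.420 Gt C/yr.
Box E: F(E→F) = (30.420 + 6.58) − 17.2 = 19.800 Gt C/yr.
Box F throughput = its input = 19.800 Gt C/yr; τ = 6500 / 19.800 = 328.3 yr.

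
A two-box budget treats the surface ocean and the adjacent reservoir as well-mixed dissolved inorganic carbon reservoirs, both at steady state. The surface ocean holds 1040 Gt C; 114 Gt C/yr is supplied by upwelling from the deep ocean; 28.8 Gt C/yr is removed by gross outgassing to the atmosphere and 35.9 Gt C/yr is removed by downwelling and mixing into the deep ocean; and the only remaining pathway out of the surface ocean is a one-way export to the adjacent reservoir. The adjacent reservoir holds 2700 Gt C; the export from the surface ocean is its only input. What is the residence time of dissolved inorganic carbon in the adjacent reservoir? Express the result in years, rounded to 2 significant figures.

55 yr

Balance the surface ocean: ΣF_in = 114.00 Gt C/yr.
Export to the adjacent reservoir = ΣF_in − (28.8 + 35.9) = 49.300 Gt C/yr.
At steady state the output of the adjacent reservoir equals its input, 49.300 Gt C/yr.
τ = M / F = 2700 / 49.300 = 54.77 yr.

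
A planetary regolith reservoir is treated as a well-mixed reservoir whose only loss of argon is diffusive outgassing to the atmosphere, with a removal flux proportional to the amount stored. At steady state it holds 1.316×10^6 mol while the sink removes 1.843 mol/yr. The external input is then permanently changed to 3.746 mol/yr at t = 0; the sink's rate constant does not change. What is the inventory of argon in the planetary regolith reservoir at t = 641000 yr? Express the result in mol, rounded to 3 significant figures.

2.12×10^6 mol

The sink rate constant is k = F₀/M₀ = 1.843/1.316×10^6 = 1.400×10^-6 yr⁻¹.
Solving dM/dt = F₁ − kM with M(0) = M₀ gives M(t) = F₁/k + (M₀ − F₁/k)·e^(−kt).
F₁/k = 3.746/1.400×10^-6 = 2.6748×10^6 mol; kt = 1.400×10^-6 × 641000 = 0.8977, e^(−kt) = 0.4075.
M(641000) = 2.6748×10^6 + (1.316×10^6 − 2.6748×10^6) × 0.4075 = 2.6748×10^6 − 553700 = 2.1211×10^6 mol.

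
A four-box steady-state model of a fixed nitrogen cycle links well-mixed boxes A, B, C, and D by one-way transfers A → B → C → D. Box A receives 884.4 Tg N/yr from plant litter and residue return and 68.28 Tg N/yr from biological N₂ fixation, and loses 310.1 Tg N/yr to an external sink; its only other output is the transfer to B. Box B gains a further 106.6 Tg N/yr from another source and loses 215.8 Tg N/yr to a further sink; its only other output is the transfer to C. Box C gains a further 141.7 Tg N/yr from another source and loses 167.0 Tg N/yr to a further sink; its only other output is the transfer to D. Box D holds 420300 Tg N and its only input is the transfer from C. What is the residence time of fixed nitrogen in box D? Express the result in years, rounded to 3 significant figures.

827 yr

Box A: F(A→B) = (884.4 + 68.28) − 310.1 = 642.58 Tg N/yr.
Box B: F(B→C) = (642.58 + 106.6) − 215.8 = 533.38 Tg N/yr.
Box C: F(C→D) = (533.38 + 141.7) − 167.0 = 508.08 Tg N/yr.
Box D throughput = its input = 508.08 Tg N/yr; τ = 420300 / 508.08 = 827.2 yr.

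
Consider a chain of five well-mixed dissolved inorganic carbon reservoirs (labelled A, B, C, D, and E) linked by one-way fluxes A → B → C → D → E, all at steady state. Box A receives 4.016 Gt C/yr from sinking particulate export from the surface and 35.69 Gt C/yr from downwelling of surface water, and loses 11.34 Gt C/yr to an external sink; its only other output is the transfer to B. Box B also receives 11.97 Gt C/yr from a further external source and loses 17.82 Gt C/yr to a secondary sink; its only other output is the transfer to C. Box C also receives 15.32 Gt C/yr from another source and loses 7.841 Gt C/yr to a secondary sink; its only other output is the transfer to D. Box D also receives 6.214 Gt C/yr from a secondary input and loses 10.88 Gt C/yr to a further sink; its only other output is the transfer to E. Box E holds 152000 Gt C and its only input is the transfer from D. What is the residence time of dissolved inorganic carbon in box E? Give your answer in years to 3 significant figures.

6000 yr

Box A: F(A→B) = (4.016 + 35.69) − 11.34 = 28.366 Gt C/yr.
Box B: F(B→C) = (28.366 + 11.97) − 17.82 = 22.516 Gt C/yr.
Box C: F(C→D) = (22.516 + 15.32) − 7.841 = 29.995 Gt C/yr.
Box D: F(D→E) = (29.995 + 6.214) − 10.88 = 25.329 Gt C/yr.
Box E throughput = its input = 25.329 Gt C/yr; τ = 152000 / 25.329 = 6001 yr.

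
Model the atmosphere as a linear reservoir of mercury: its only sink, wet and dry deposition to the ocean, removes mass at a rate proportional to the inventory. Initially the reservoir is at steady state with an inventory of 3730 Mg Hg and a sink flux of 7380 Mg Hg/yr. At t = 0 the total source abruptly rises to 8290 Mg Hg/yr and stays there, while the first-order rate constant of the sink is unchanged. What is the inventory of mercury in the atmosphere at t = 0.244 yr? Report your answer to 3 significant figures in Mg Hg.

The sink rate constant is k = F₀/M₀ = 7380/3730 = 1.979 yr⁻¹.
Solving dM/dt = F₁ − kM with M(0) = M₀ gives M(t) = F₁/k + (M₀ − F₁/k)·e^(−kt).
F₁/k = 8290/1.979 = 4189.9 Mg Hg; kt = 1.979 × 0.244 = 0.4828, e^(−kt) = 0.6171.
M(0.244) = 4189.9 + (3730 − 4189.9) × 0.6171 = 4189.9 − 283.8 = 3906.1 Mg Hg.

3910 Mg Hg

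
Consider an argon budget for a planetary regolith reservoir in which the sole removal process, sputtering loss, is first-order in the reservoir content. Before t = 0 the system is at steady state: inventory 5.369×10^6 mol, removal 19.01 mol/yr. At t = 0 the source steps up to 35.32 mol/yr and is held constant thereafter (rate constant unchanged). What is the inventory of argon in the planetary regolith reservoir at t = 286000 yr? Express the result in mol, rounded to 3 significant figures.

8.30×10^6 mol

τ = M₀/F₀ = 5.369×10^6/19.01 = 282400 yr; rate constant k = 1/τ.
New steady state M_∞ = F₁/k = F₁·τ = 35.32 × 282400 = 9.9754×10^6 mol.
M(t) = M_∞ + (M₀ − M_∞)·e^(−t/τ); t/τ = 286000/282400 = 1.013, so e^(−t/τ) = 0.3633.
M(t) = 9.9754×10^6 − 4.606×10^6 × 0.3633 = 8.3021×10^6 mol.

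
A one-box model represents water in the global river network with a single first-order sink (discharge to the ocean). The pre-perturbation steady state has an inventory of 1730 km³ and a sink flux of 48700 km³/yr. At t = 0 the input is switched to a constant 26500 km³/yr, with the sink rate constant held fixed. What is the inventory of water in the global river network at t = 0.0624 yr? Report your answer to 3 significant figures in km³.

1080 km³

τ = M₀/F₀ = 1730/48700 = 0.03552 yr; rate constant k = 1/τ.
New steady state M_∞ = F₁/k = F₁·τ = 26500 × 0.03552 = 941.38 km³.
M(t) = M_∞ + (M₀ − M_∞)·e^(−t/τ); t/τ = 0.0624/0.03552 = 1.757, so e^(−t/τ) = 0.1726.
M(t) = 941.38 + 788.6 × 0.1726 = 1077.5 km³.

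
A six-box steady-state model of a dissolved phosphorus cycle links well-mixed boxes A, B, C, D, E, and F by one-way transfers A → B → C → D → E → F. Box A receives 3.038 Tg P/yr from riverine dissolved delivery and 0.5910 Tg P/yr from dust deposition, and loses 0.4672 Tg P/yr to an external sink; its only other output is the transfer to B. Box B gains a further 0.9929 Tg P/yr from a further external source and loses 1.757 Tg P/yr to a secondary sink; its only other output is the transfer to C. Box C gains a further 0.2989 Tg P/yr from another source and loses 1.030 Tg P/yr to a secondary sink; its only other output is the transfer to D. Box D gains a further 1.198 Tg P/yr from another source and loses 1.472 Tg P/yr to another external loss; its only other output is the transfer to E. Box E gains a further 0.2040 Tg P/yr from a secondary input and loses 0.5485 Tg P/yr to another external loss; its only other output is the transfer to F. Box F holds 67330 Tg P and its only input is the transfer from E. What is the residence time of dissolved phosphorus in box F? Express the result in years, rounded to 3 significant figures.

Box A: F(A→B) = (3.038 + 0.5910) − 0.4672 = 3.1618 Tg P/yr.
Box B: F(B→C) = (3.1618 + 0.9929) − 1.757 = 2.3977 Tg P/yr.
Box C: F(C→D) = (2.3977 + 0.2989) − 1.030 = 1.6666 Tg P/yr.
Box D: F(D→E) = (1.6666 + 1.198) − 1.472 = 1.3926 Tg P/yr.
Box E: F(E→F) = (1.3926 + 0.2040) − 0.5485 = 1.0481 Tg P/yr.
Box F throughput = its input = 1.0481 Tg P/yr; τ = 67330 / 1.0481 = 64240 yr.

64200 yr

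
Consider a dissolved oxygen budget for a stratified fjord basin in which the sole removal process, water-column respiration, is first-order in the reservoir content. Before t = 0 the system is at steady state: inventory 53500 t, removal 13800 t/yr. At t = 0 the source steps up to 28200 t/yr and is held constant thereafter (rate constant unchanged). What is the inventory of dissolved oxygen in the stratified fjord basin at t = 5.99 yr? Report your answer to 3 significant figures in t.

Residence time τ = M₀/F₀ = 3.877 yr. The eventual steady state is M_∞ = M₀·(F₁/F₀) = 53500 × 28200/13800 = 109330 t.
The anomaly ΔM(t) = M(t) − M_∞ decays as ΔM₀·e^(−t/τ) with ΔM₀ = 53500 − 109330 = −55830 t.
At t = 5.99 yr, e^(−t/τ) = e^(−1.545) = 0.2133, so ΔM = −11910 t and M = 109330 − 11910 = 97419 t.

97400 t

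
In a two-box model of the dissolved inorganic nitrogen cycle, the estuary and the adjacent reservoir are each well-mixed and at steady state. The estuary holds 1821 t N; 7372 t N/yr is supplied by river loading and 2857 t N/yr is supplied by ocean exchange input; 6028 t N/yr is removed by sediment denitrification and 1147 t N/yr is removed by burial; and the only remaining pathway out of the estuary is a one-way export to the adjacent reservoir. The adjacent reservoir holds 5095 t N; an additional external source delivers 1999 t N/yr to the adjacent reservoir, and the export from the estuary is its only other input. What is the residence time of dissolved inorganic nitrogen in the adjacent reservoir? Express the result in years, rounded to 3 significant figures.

Balance the estuary: ΣF_in = 7372 + 2857 = 10229 t N/yr.
Export to the adjacent reservoir = ΣF_in − (6028 + 1147) = 3054.0 t N/yr.
Total input to the adjacent reservoir = 3054.0 + 1999 = 5053.0 t N/yr; at steady state this equals its total output.
τ = M / F = 5095 / 5053.0 = 1.008 yr.

1.01 yr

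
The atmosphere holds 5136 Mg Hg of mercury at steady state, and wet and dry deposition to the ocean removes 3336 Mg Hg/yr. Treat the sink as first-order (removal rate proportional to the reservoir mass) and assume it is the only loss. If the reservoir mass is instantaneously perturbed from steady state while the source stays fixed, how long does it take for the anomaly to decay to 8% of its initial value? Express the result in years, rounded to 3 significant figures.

3.89 yr

For a linear reservoir the anomaly decays as exp(−t/τ) with τ = M/F = 5136/3336 = 1.540 yr.
exp(−t/τ) = 0.08 ⇒ t = −τ ln(0.08) = 1.540 × 2.526 = 3.889 yr.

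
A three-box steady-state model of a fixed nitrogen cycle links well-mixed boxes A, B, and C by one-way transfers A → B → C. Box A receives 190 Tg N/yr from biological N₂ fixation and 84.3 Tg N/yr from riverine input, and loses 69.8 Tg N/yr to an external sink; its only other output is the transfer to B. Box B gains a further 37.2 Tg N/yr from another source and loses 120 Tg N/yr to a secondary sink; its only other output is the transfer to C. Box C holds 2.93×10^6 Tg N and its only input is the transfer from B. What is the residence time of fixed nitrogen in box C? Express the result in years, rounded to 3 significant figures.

Box A: F(A→B) = (190 + 84.3) − 69.8 = 204.50 Tg N/yr.
Box B: F(B→C) = (204.50 + 37.2) − 120 = 121.70 Tg N/yr.
Box C throughput = its input = 121.70 Tg N/yr; τ = 2.93×10^6 / 121.70 = 24080 yr.

24100 yr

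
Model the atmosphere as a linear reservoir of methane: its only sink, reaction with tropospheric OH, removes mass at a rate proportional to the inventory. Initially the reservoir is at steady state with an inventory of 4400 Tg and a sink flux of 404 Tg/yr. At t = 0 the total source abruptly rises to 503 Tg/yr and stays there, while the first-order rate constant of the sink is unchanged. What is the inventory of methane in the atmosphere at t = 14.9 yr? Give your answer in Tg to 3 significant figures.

5200 Tg

The sink rate constant is k = F₀/M₀ = 404/4400 = 0.09182 yr⁻¹.
Solving dM/dt = F₁ − kM with M(0) = M₀ gives M(t) = F₁/k + (M₀ − F₁/k)·e^(−kt).
F₁/k = 503/0.09182 = 5478.2 Tg; kt = 0.09182 × 14.9 = 1.368, e^(−kt) = 0.2546.
M(14.9) = 5478.2 + (4400 − 5478.2) × 0.2546 = 5478.2 − 274.5 = 5203.7 Tg.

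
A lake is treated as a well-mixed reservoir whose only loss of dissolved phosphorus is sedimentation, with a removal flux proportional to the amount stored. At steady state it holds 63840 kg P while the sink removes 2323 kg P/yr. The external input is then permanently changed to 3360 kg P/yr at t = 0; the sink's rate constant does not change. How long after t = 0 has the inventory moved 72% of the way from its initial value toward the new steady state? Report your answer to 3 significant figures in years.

35.0 yr

τ = M₀/F₀ = 63840/2323 = 27.48 yr.
The remaining gap fraction is e^(−t/τ); 72% covered ⇒ e^(−t/τ) = 0.280.
t = −τ ln(0.280) = 27.48 × 1.273 = 34.98 yr.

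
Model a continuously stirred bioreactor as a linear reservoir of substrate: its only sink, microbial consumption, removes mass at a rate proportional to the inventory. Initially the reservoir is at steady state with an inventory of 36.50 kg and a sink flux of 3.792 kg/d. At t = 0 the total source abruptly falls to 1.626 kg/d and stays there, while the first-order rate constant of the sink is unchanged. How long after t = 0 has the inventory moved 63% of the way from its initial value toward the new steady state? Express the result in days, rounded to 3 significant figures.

9.57 d

τ = M₀/F₀ = 36.50/3.792 = 9.626 d.
The remaining gap fraction is e^(−t/τ); 63% covered ⇒ e^(−t/τ) = 0.370.
t = −τ ln(0.370) = 9.626 × 0.9943 = 9.570 d.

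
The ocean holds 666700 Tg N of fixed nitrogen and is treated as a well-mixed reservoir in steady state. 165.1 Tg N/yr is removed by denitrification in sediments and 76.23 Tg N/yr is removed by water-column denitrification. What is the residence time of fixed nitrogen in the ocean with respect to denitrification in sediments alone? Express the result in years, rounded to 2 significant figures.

4000 yr

Residence time with respect to a single sink: τ = M / F_sink.
τ = 666700 / 165.1 = 4038 yr.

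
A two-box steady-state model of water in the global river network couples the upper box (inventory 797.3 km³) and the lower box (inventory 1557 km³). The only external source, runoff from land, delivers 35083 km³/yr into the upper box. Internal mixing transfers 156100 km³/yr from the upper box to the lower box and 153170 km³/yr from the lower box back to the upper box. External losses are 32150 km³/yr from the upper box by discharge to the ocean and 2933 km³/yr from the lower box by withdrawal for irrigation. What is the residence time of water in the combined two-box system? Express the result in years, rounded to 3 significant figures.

Residence time in the combined system uses the total inventory and the total *external* removal — internal exchanges between the two boxes cancel.
M_total = 797.3 + 1557 = 2354.3 km³.
ΣF_external_out = 32150 + 2933 = 35083 km³/yr.
τ = M_total / ΣF_ext = 2354.3 / 35083 = 0.06711 yr.

0.0671 yr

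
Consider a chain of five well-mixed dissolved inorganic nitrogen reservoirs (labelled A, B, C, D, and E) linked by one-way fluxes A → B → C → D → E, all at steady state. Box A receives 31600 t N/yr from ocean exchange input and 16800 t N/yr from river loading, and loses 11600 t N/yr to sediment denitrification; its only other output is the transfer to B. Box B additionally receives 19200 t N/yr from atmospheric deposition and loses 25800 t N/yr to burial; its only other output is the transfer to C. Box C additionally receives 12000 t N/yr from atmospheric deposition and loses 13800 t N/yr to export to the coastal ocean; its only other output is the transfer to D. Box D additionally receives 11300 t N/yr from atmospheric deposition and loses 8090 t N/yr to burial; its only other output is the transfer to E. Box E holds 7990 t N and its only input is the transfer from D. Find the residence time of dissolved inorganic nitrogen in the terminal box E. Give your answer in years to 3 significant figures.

Box A: F(A→B) = (31600 + 16800) − 11600 = 36800 t N/yr.
Box B: F(B→C) = (36800 + 19200) − 25800 = 30200 t N/yr.
Box C: F(C→D) = (30200 + 12000) − 13800 = 28400 t N/yr.
Box D: F(D→E) = (28400 + 11300) − 8090 = 31610 t N/yr.
Box E throughput = its input = 31610 t N/yr; τ = 7990 / 31610 = 0.2528 yr.

0.253 yr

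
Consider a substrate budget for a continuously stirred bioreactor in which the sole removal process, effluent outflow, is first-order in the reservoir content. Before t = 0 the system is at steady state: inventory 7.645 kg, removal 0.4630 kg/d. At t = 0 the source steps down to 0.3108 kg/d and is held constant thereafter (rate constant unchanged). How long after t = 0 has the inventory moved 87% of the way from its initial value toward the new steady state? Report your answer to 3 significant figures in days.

τ = M₀/F₀ = 7.645/0.4630 = 16.51 d.
The remaining gap fraction is e^(−t/τ); 87% covered ⇒ e^(−t/τ) = 0.130.
t = −τ ln(0.130) = 16.51 × 2.040 = 33.69 d.

33.7 d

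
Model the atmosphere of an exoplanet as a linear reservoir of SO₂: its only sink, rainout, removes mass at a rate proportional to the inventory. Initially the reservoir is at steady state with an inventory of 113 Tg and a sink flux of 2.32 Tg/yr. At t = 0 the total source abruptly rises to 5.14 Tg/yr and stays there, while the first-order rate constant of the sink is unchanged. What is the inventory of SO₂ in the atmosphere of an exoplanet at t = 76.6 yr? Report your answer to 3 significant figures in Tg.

Residence time τ = M₀/F₀ = 48.71 yr. The eventual steady state is M_∞ = M₀·(F₁/F₀) = 113 × 5.14/2.32 = 250.35 Tg.
The anomaly ΔM(t) = M(t) − M_∞ decays as ΔM₀·e^(−t/τ) with ΔM₀ = 113 − 250.35 = −137.4 Tg.
At t = 76.6 yr, e^(−t/τ) = e^(−1.573) = 0.2075, so ΔM = −28.50 Tg and M = 250.35 − 28.50 = 221.85 Tg.

222 Tg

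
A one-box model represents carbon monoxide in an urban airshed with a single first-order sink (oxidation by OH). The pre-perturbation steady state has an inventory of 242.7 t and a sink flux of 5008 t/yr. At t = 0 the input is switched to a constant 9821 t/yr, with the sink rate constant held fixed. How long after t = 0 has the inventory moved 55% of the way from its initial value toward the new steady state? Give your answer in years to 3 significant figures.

τ = M₀/F₀ = 242.7/5008 = 0.04846 yr.
The remaining gap fraction is e^(−t/τ); 55% covered ⇒ e^(−t/τ) = 0.450.
t = −τ ln(0.450) = 0.04846 × 0.7985 = 0.03870 yr.

0.0387 yr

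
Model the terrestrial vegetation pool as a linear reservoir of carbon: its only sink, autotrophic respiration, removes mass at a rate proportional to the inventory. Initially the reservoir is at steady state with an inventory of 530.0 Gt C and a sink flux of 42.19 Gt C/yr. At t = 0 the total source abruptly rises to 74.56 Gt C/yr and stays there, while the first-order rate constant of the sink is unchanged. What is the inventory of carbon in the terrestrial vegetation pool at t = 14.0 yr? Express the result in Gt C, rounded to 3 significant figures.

The sink rate constant is k = F₀/M₀ = 42.19/530.0 = 0.07960 yr⁻¹.
Solving dM/dt = F₁ − kM with M(0) = M₀ gives M(t) = F₁/k + (M₀ − F₁/k)·e^(−kt).
F₁/k = 74.56/0.07960 = 936.64 Gt C; kt = 0.07960 × 14.0 = 1.114, e^(−kt) = 0.3281.
M(14.0) = 936.64 + (530.0 − 936.64) × 0.3281 = 936.64 − 133.4 = 803.22 Gt C.

803 Gt C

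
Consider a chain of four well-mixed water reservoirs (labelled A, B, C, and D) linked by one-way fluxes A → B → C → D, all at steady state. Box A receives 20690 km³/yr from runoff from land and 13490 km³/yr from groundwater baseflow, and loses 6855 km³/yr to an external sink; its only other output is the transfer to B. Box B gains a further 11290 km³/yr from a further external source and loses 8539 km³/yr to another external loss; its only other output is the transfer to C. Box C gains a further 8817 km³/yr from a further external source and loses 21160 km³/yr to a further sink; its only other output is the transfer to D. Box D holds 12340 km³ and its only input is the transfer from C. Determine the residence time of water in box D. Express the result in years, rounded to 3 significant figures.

Box A: F(A→B) = (20690 + 13490) − 6855 = 27325 km³/yr.
Box B: F(B→C) = (27325 + 11290) − 8539 = 30076 km³/yr.
Box C: F(C→D) = (30076 + 8817) − 21160 = 17733 km³/yr.
Box D throughput = its input = 17733 km³/yr; τ = 12340 / 17733 = 0.6959 yr.

0.696 yr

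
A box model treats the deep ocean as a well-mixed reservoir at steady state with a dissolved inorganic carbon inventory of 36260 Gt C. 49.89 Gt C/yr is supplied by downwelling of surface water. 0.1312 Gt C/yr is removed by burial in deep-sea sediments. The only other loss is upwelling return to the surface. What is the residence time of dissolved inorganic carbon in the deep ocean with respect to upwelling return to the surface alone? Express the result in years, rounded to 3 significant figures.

At steady state ΣF_in = ΣF_out.
ΣF_in = 49.890 Gt C/yr.
Upwelling return to the surface flux = ΣF_in − (0.1312) = 49.890 − 0.1312 = 49.76 Gt C/yr.
τ = M / F = 36260 / 49.76 = 728.7 yr.

729 yr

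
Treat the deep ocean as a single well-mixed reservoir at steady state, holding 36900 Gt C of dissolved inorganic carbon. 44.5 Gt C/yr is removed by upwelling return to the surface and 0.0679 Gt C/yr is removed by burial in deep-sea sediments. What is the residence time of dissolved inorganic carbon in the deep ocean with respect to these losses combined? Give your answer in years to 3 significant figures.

Total removal = 44.50 + 0.06790 = 44.568 Gt C/yr.
τ = M / ΣF_out = 36900 / 44.568 = 828.0 yr.

828 yr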